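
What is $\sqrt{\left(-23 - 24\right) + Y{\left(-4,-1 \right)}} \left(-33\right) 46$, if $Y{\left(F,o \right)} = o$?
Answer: $- 6072 i \sqrt{3} \approx - 10517.0 i$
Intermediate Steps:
$\sqrt{\left(-23 - 24\right) + Y{\left(-4,-1 \right)}} \left(-33\right) 46 = \sqrt{\left(-23 - 24\right) - 1} \left(-33\right) 46 = \sqrt{-47 - 1} \left(-33\right) 46 = \sqrt{-48} \left(-33\right) 46 = 4 i \sqrt{3} \left(-33\right) 46 = - 132 i \sqrt{3} \cdot 46 = - 6072 i \sqrt{3}$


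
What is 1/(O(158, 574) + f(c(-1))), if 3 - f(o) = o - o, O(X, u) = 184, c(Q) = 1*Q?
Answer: 1/187 ≈ 0.0053476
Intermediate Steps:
c(Q) = Q
f(o) = 3 (f(o) = 3 - (o - o) = 3 - 1*0 = 3 + 0 = 3)
1/(O(158, 574) + f(c(-1))) = 1/(184 + 3) = 1/187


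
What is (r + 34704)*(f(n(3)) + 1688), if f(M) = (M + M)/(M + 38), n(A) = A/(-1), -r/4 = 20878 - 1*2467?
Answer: -460068312/7 ≈ -6.5724e+7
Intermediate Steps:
r = -73644 (r = -4*(20878 - 1*2467) = -4*(20878 - 2467) = -4*18411 = -73644)
n(A) = -A (n(A) = A*(-1) = -A)
f(M) = 2*M/(38 + M) (f(M) = (2*M)/(38 + M) = 2*M/(38 + M))
(r + 34704)*(f(n(3)) + 1688) = (-73644 + 34704)*(2*(-1*3)/(38 - 1*3) + 1688) = -38940*(2*(-3)/(38 - 3) + 1688) = -38940*(2*(-3)/35 + 1688) = -38940*(2*(-3)*(1/35) + 1688) = -38940*(-6/35 + 1688) = -38940*59074/35 = -460068312/7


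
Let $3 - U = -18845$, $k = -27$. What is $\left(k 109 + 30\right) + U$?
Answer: $15935$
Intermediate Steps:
$U = 18848$ ($U = 3 - -18845 = 3 + 18845 = 18848$)
$\left(k 109 + 30\right) + U = \left(\left(-27\right) 109 + 30\right) + 18848 = \left(-2943 + 30\right) + 18848 = -2913 + 18848 = 15935$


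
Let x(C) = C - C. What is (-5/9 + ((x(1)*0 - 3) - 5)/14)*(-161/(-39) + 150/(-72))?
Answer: -22649/9828 ≈ -2.3045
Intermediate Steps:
x(C) = 0
(-5/9 + ((x(1)*0 - 3) - 5)/14)*(-161/(-39) + 150/(-72)) = (-5/9 + ((0*0 - 3) - 5)/14)*(-161/(-39) + 150/(-72)) = (-5*⅑ + ((0 - 3) - 5)*(1/14))*(-161*(-1/39) + 150*(-1/72)) = (-5/9 + (-3 - 5)*(1/14))*(161/39 - 25/12) = (-5/9 - 8*1/14)*(319/156) = (-5/9 - 4/7)*(319/156) = -71/63*319/156 = -22649/9828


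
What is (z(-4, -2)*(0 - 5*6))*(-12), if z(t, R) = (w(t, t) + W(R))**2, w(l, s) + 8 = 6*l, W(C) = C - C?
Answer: 368640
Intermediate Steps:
W(C) = 0
w(l, s) = -8 + 6*l
z(t, R) = (-8 + 6*t)**2 (z(t, R) = ((-8 + 6*t) + 0)**2 = (-8 + 6*t)**2)
(z(-4, -2)*(0 - 5*6))*(-12) = ((4*(-4 + 3*(-4))**2)*(0 - 5*6))*(-12) = ((4*(-4 - 12)**2)*(0 - 30))*(-12) = ((4*(-16)**2)*(-30))*(-12) = ((4*256)*(-30))*(-12) = (1024*(-30))*(-12) = -30720*(-12) = 368640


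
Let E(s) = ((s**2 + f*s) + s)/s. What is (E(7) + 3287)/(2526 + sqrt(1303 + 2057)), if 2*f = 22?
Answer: 695913/531443 - 1102*sqrt(210)/531443 ≈ 1.2794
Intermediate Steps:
f = 11 (f = (1/2)*22 = 11)
E(s) = (s**2 + 12*s)/s (E(s) = ((s**2 + 11*s) + s)/s = (s**2 + 12*s)/s)
(E(7) + 3287)/(2526 + sqrt(1303 + 2057)) = ((12 + 7) + 3287)/(2526 + sqrt(1303 + 2057)) = (19 + 3287)/(2526 + sqrt(3360)) = 3306/(2526 + 4*sqrt(210))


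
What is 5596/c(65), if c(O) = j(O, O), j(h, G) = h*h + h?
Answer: 2798/2145 ≈ 1.3044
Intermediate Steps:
j(h, G) = h + h² (j(h, G) = h² + h = h + h²)
c(O) = O*(1 + O)
5596/c(65) = 5596/((65*(1 + 65))) = 5596/((65*66)) = 5596/4290 = 5596*(1/4290) = 2798/2145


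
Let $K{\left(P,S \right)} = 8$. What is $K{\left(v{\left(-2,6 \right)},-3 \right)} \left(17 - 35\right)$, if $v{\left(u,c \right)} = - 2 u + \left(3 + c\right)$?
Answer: $-144$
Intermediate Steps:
$v{\left(u,c \right)} = 3 + c - 2 u$
$K{\left(v{\left(-2,6 \right)},-3 \right)} \left(17 - 35\right) = 8 \left(17 - 35\right) = 8 \left(-18\right) = -144$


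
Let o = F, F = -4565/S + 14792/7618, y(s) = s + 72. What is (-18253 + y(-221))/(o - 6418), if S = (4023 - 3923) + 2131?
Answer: 52125989786/18180091677 ≈ 2.8672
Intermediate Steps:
y(s) = 72 + s
S = 2231 (S = 100 + 2131 = 2231)
F = -887609/8497879 (F = -4565/2231 + 14792/7618 = -4565*1/2231 + 14792*(1/7618) = -4565/2231 + 7396/3809 = -887609/8497879 ≈ -0.10445)
o = -887609/8497879 ≈ -0.10445
(-18253 + y(-221))/(o - 6418) = (-18253 + (72 - 221))/(-887609/8497879 - 6418) = (-18253 - 149)/(-54540275031/8497879) = -18402*(-8497879/54540275031) = 52125989786/18180091677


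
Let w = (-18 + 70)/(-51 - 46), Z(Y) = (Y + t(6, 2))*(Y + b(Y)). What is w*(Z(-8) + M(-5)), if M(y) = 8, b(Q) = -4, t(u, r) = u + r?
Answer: -416/97 ≈ -4.2887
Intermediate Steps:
t(u, r) = r + u
Z(Y) = (-4 + Y)*(8 + Y) (Z(Y) = (Y + (2 + 6))*(Y - 4) = (Y + 8)*(-4 + Y) = (8 + Y)*(-4 + Y) = (-4 + Y)*(8 + Y))
w = -52/97 (w = 52/(-97) = 52*(-1/97) = -52/97 ≈ -0.53608)
w*(Z(-8) + M(-5)) = -52*((-32 + (-8)² + 4*(-8)) + 8)/97 = -52*((-32 + 64 - 32) + 8)/97 = -52*(0 + 8)/97 = -52/97*8 = -416/97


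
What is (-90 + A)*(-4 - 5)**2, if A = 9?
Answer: -6561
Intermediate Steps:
(-90 + A)*(-4 - 5)**2 = (-90 + 9)*(-4 - 5)**2 = -81*(-9)**2 = -81*81 = -6561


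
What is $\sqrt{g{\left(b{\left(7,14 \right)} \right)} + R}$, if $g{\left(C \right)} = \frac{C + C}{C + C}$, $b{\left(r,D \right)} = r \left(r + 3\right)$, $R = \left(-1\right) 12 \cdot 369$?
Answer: $i \sqrt{4427} \approx 66.536 i$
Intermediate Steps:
$R = -4428$ ($R = \left(-12\right) 369 = -4428$)
$b{\left(r,D \right)} = r \left(3 + r\right)$
$g{\left(C \right)} = 1$ ($g{\left(C \right)} = \frac{2 C}{2 C} = 2 C \frac{1}{2 C} = 1$)
$\sqrt{g{\left(b{\left(7,14 \right)} \right)} + R} = \sqrt{1 - 4428} = \sqrt{-4427} = i \sqrt{4427}$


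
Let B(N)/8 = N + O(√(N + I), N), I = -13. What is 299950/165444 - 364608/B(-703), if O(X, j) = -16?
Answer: 3877969897/59477118 ≈ 65.201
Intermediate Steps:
B(N) = -128 + 8*N (B(N) = 8*(N - 16) = 8*(-16 + N) = -128 + 8*N)
299950/165444 - 364608/B(-703) = 299950/165444 - 364608/(-128 + 8*(-703)) = 299950*(1/165444) - 364608/(-128 - 5624) = 149975/82722 - 364608/(-5752) = 149975/82722 - 364608*(-1/5752) = 149975/82722 + 45576/719 = 3877969897/59477118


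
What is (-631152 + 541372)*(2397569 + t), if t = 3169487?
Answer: -499810287680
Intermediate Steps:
(-631152 + 541372)*(2397569 + t) = (-631152 + 541372)*(2397569 + 3169487) = -89780*5567056 = -499810287680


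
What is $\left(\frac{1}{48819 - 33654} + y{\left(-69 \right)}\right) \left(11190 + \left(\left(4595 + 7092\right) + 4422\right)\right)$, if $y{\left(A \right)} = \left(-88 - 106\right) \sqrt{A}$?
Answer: $\frac{27299}{15165} - 5296006 i \sqrt{69} \approx 1.8001 - 4.3992 \cdot 10^{7} i$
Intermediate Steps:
$y{\left(A \right)} = - 194 \sqrt{A}$
$\left(\frac{1}{48819 - 33654} + y{\left(-69 \right)}\right) \left(11190 + \left(\left(4595 + 7092\right) + 4422\right)\right) = \left(\frac{1}{48819 - 33654} - 194 \sqrt{-69}\right) \left(11190 + \left(\left(4595 + 7092\right) + 4422\right)\right) = \left(\frac{1}{15165} - 194 i \sqrt{69}\right) \left(11190 + \left(11687 + 4422\right)\right) = \left(\frac{1}{15165} - 194 i \sqrt{69}\right) \left(11190 + 16109\right) = \left(\frac{1}{15165} - 194 i \sqrt{69}\right) 27299 = \frac{27299}{15165} - 5296006 i \sqrt{69}$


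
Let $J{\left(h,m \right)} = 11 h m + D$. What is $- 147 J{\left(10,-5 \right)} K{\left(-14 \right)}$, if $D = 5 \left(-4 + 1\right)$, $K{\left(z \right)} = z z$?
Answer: $16278780$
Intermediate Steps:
$K{\left(z \right)} = z^{2}$
$D = -15$ ($D = 5 \left(-3\right) = -15$)
$J{\left(h,m \right)} = -15 + 11 h m$ ($J{\left(h,m \right)} = 11 h m - 15 = -15 + 11 h m$)
$- 147 J{\left(10,-5 \right)} K{\left(-14 \right)} = - 147 \left(-15 + 11 \cdot 10 \left(-5\right)\right) \left(-14\right)^{2} = - 147 \left(-15 - 550\right) 196 = \left(-147\right) \left(-565\right) 196 = 83055 \cdot 196 = 16278780$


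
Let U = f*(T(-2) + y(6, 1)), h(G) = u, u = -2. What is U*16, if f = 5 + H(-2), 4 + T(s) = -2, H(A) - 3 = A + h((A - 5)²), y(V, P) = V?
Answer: 0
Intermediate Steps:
h(G) = -2
H(A) = 1 + A (H(A) = 3 + (A - 2) = 3 + (-2 + A) = 1 + A)
T(s) = -6 (T(s) = -4 - 2 = -6)
f = 4 (f = 5 + (1 - 2) = 5 - 1 = 4)
U = 0 (U = 4*(-6 + 6) = 4*0 = 0)
U*16 = 0*16 = 0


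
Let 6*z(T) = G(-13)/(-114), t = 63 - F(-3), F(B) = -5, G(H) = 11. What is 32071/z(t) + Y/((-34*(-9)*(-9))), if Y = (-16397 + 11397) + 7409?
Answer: -20137774585/10098 ≈ -1.9942e+6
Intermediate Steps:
Y = 2409 (Y = -5000 + 7409 = 2409)
t = 68 (t = 63 - 1*(-5) = 63 + 5 = 68)
z(T) = -11/684 (z(T) = (11/(-114))/6 = (11*(-1/114))/6 = (1/6)*(-11/114) = -11/684)
32071/z(t) + Y/((-34*(-9)*(-9))) = 32071/(-11/684) + 2409/((-34*(-9)*(-9))) = 32071*(-684/11) + 2409/((306*(-9))) = -21936564/11 + 2409/(-2754) = -21936564/11 + 2409*(-1/2754) = -21936564/11 - 803/918 = -20137774585/10098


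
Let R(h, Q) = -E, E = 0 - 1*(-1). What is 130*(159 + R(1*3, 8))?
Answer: 20540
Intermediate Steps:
E = 1 (E = 0 + 1 = 1)
R(h, Q) = -1 (R(h, Q) = -1*1 = -1)
130*(159 + R(1*3, 8)) = 130*(159 - 1) = 130*158 = 20540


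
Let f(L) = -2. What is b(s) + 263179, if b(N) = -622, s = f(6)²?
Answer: 262557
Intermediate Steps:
s = 4 (s = (-2)² = 4)
b(s) + 263179 = -622 + 263179 = 262557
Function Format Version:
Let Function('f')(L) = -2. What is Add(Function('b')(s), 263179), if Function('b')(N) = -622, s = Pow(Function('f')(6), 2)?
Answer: 262557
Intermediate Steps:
s = 4 (s = Pow(-2, 2) = 4)
Add(Function('b')(s), 263179) = Add(-622, 263179) = 262557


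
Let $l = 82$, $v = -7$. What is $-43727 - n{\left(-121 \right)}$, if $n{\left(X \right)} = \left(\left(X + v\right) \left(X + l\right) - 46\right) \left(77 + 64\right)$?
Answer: $-741113$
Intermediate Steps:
$n{\left(X \right)} = -6486 + 141 \left(-7 + X\right) \left(82 + X\right)$ ($n{\left(X \right)} = \left(\left(X - 7\right) \left(X + 82\right) - 46\right) \left(77 + 64\right) = \left(\left(-7 + X\right) \left(82 + X\right) - 46\right) 141 = \left(-46 + \left(-7 + X\right) \left(82 + X\right)\right) 141 = -6486 + 141 \left(-7 + X\right) \left(82 + X\right)$)
$-43727 - n{\left(-121 \right)} = -43727 - \left(-87420 + 141 \left(-121\right)^{2} + 10575 \left(-121\right)\right) = -43727 - \left(-87420 + 141 \cdot 14641 - 1279575\right) = -43727 - \left(-87420 + 2064381 - 1279575\right) = -43727 - 697386 = -741113$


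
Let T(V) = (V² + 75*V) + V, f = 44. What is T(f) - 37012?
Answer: -31732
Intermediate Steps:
T(V) = V² + 76*V
T(f) - 37012 = 44*(76 + 44) - 37012 = 44*120 - 37012 = 5280 - 37012 = -31732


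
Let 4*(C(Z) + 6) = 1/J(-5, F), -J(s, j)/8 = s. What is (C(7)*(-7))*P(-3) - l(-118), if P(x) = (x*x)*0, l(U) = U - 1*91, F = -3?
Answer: 209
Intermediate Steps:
J(s, j) = -8*s
l(U) = -91 + U (l(U) = U - 91 = -91 + U)
C(Z) = -959/160 (C(Z) = -6 + 1/(4*((-8*(-5)))) = -6 + (¼)/40 = -6 + (¼)*(1/40) = -6 + 1/160 = -959/160)
P(x) = 0 (P(x) = x²*0 = 0)
(C(7)*(-7))*P(-3) - l(-118) = -959/160*(-7)*0 - (-91 - 118) = (6713/160)*0 - 1*(-209) = 0 + 209 = 209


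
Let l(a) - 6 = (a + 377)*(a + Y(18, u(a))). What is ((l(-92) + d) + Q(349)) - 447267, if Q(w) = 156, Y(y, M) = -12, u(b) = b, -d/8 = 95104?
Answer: -1237577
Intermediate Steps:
d = -760832 (d = -8*95104 = -760832)
l(a) = 6 + (-12 + a)*(377 + a) (l(a) = 6 + (a + 377)*(a - 12) = 6 + (377 + a)*(-12 + a) = 6 + (-12 + a)*(377 + a))
((l(-92) + d) + Q(349)) - 447267 = (((-4518 + (-92)**2 + 365*(-92)) - 760832) + 156) - 447267 = (((-4518 + 8464 - 33580) - 760832) + 156) - 447267 = ((-29634 - 760832) + 156) - 447267 = (-790466 + 156) - 447267 = -790310 - 447267 = -1237577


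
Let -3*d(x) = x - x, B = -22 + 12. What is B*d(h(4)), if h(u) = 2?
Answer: 0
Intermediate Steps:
B = -10
d(x) = 0 (d(x) = -(x - x)/3 = -⅓*0 = 0)
B*d(h(4)) = -10*0 = 0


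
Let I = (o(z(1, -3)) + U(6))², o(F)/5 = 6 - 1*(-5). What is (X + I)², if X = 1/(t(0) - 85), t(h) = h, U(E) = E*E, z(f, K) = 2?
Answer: 495452685456/7225 ≈ 6.8575e+7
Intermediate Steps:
o(F) = 55 (o(F) = 5*(6 - 1*(-5)) = 5*(6 + 5) = 5*11 = 55)
U(E) = E²
I = 8281 (I = (55 + 6²)² = (55 + 36)² = 91² = 8281)
X = -1/85 (X = 1/(0 - 85) = 1/(-85) = -1/85 ≈ -0.011765)
(X + I)² = (-1/85 + 8281)² = (703884/85)² = 495452685456/7225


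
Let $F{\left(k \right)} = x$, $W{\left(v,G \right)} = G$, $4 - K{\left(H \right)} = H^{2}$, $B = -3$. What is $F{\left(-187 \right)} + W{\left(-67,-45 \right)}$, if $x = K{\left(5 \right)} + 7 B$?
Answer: $-87$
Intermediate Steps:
$K{\left(H \right)} = 4 - H^{2}$
$x = -42$ ($x = \left(4 - 5^{2}\right) + 7 \left(-3\right) = \left(4 - 25\right) - 21 = -21 - 21 = -42$)
$F{\left(k \right)} = -42$
$F{\left(-187 \right)} + W{\left(-67,-45 \right)} = -42 - 45 = -87$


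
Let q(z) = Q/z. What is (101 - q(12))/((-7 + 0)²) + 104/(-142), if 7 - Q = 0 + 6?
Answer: 7915/5964 ≈ 1.3271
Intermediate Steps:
Q = 1 (Q = 7 - (0 + 6) = 7 - 1*6 = 7 - 6 = 1)
q(z) = 1/z
(101 - q(12))/((-7 + 0)²) + 104/(-142) = (101 - 1/12)/((-7 + 0)²) + 104/(-142) = (101 - 1*1/12)/((-7)²) + 104*(-1/142) = (101 - 1/12)/49 - 52/71 = (1211/12)*(1/49) - 52/71 = 173/84 - 52/71 = 7915/5964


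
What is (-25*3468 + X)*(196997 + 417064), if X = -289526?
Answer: -231025713786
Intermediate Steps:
(-25*3468 + X)*(196997 + 417064) = (-25*3468 - 289526)*(196997 + 417064) = (-86700 - 289526)*614061 = -376226*614061 = -231025713786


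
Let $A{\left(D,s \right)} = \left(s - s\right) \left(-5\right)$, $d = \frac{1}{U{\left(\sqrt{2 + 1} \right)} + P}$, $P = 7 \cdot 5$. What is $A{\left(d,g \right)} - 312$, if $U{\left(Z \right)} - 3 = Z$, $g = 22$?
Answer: $-312$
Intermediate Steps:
$P = 35$
$U{\left(Z \right)} = 3 + Z$
$d = \frac{1}{38 + \sqrt{3}}$ ($d = \frac{1}{\left(3 + \sqrt{2 + 1}\right) + 35} = \frac{1}{\left(3 + \sqrt{3}\right) + 35} = \frac{1}{38 + \sqrt{3}} \approx 0.025169$)
$A{\left(D,s \right)} = 0$ ($A{\left(D,s \right)} = 0 \left(-5\right) = 0$)
$A{\left(d,g \right)} - 312 = 0 - 312 = -312$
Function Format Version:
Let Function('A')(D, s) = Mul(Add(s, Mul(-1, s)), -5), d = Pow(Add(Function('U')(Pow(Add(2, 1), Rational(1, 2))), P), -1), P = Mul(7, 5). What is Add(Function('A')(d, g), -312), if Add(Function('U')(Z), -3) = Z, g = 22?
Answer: -312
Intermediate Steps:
P = 35
Function('U')(Z) = Add(3, Z)
d = Pow(Add(38, Pow(3, Rational(1, 2))), -1) (d = Pow(Add(Add(3, Pow(Add(2, 1), Rational(1, 2))), 35), -1) = Pow(Add(Add(3, Pow(3, Rational(1, 2))), 35), -1) = Pow(Add(38, Pow(3, Rational(1, 2))), -1) ≈ 0.025169)
Function('A')(D, s) = 0 (Function('A')(D, s) = Mul(0, -5) = 0)
Add(Function('A')(d, g), -312) = Add(0, -312) = -312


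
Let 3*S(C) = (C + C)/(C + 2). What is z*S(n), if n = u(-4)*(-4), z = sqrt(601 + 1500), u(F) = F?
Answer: 16*sqrt(2101)/27 ≈ 27.162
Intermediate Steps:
z = sqrt(2101) ≈ 45.837
n = 16 (n = -4*(-4) = 16)
S(C) = 2*C/(3*(2 + C)) (S(C) = ((C + C)/(C + 2))/3 = ((2*C)/(2 + C))/3 = (2*C/(2 + C))/3 = 2*C/(3*(2 + C)))
z*S(n) = sqrt(2101)*((2/3)*16/(2 + 16)) = sqrt(2101)*((2/3)*16/18) = sqrt(2101)*((2/3)*16*(1/18)) = sqrt(2101)*(16/27) = 16*sqrt(2101)/27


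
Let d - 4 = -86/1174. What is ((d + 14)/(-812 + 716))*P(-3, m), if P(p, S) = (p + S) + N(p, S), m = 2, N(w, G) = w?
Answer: 10523/14088 ≈ 0.74695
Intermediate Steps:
d = 2305/587 (d = 4 - 86/1174 = 4 - 86*1/1174 = 4 - 43/587 = 2305/587 ≈ 3.9267)
P(p, S) = S + 2*p (P(p, S) = (p + S) + p = (S + p) + p = S + 2*p)
((d + 14)/(-812 + 716))*P(-3, m) = ((2305/587 + 14)/(-812 + 716))*(2 + 2*(-3)) = ((10523/587)/(-96))*(2 - 6) = ((10523/587)*(-1/96))*(-4) = -10523/56352*(-4) = 10523/14088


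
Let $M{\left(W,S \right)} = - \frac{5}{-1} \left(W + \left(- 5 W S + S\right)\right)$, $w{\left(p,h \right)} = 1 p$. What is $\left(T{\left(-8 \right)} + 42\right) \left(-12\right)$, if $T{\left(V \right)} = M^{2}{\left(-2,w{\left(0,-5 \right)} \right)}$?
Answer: $-1704$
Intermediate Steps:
$w{\left(p,h \right)} = p$
$M{\left(W,S \right)} = 5 S + 5 W - 25 S W$ ($M{\left(W,S \right)} = \left(-5\right) \left(-1\right) \left(W - \left(- S + 5 S W\right)\right) = 5 \left(W - \left(- S + 5 S W\right)\right) = 5 \left(S + W - 5 S W\right) = 5 S + 5 W - 25 S W$)
$T{\left(V \right)} = 100$ ($T{\left(V \right)} = \left(5 \cdot 0 + 5 \left(-2\right) - 0 \left(-2\right)\right)^{2} = \left(0 - 10 + 0\right)^{2} = \left(-10\right)^{2} = 100$)
$\left(T{\left(-8 \right)} + 42\right) \left(-12\right) = \left(100 + 42\right) \left(-12\right) = 142 \left(-12\right) = -1704$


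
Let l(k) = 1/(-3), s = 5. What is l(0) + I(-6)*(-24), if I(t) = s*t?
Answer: 2159/3 ≈ 719.67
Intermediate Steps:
l(k) = -⅓
I(t) = 5*t
l(0) + I(-6)*(-24) = -⅓ + (5*(-6))*(-24) = -⅓ - 30*(-24) = -⅓ + 720 = 2159/3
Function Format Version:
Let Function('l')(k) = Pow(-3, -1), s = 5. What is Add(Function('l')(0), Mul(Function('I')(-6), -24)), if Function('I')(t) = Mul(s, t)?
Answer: Rational(2159, 3) ≈ 719.67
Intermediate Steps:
Function('l')(k) = Rational(-1, 3)
Function('I')(t) = Mul(5, t)
Add(Function('l')(0), Mul(Function('I')(-6), -24)) = Add(Rational(-1, 3), Mul(Mul(5, -6), -24)) = Add(Rational(-1, 3), Mul(-30, -24)) = Add(Rational(-1, 3), 720) = Rational(2159, 3)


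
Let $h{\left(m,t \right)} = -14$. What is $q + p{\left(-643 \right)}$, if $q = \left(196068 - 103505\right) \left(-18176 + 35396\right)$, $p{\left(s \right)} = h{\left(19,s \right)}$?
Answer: $1593934846$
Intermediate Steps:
$p{\left(s \right)} = -14$
$q = 1593934860$ ($q = 92563 \cdot 17220 = 1593934860$)
$q + p{\left(-643 \right)} = 1593934860 - 14 = 1593934846$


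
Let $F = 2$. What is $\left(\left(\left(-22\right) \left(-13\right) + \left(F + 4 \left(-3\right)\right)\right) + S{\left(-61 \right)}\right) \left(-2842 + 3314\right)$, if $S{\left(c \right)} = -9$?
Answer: $126024$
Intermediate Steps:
$\left(\left(\left(-22\right) \left(-13\right) + \left(F + 4 \left(-3\right)\right)\right) + S{\left(-61 \right)}\right) \left(-2842 + 3314\right) = \left(\left(\left(-22\right) \left(-13\right) + \left(2 + 4 \left(-3\right)\right)\right) - 9\right) \left(-2842 + 3314\right) = \left(\left(286 + \left(2 - 12\right)\right) - 9\right) 472 = \left(\left(286 - 10\right) - 9\right) 472 = \left(276 - 9\right) 472 = 267 \cdot 472 = 126024$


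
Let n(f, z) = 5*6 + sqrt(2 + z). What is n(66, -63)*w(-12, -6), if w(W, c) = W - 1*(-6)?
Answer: -180 - 6*I*sqrt(61) ≈ -180.0 - 46.862*I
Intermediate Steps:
n(f, z) = 30 + sqrt(2 + z)
w(W, c) = 6 + W (w(W, c) = W + 6 = 6 + W)
n(66, -63)*w(-12, -6) = (30 + sqrt(2 - 63))*(6 - 12) = (30 + sqrt(-61))*(-6) = (30 + I*sqrt(61))*(-6) = -180 - 6*I*sqrt(61)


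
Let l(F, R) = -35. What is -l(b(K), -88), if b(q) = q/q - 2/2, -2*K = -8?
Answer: 35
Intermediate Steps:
K = 4 (K = -½*(-8) = 4)
b(q) = 0 (b(q) = 1 - 2*½ = 1 - 1 = 0)
-l(b(K), -88) = -1*(-35) = 35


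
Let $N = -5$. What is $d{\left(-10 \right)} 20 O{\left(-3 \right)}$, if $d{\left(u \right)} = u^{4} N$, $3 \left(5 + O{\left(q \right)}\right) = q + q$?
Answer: $7000000$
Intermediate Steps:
$O{\left(q \right)} = -5 + \frac{2 q}{3}$ ($O{\left(q \right)} = -5 + \frac{q + q}{3} = -5 + \frac{2 q}{3}$)
$d{\left(u \right)} = - 5 u^{4}$ ($d{\left(u \right)} = u^{4} \left(-5\right) = - 5 u^{4}$)
$d{\left(-10 \right)} 20 O{\left(-3 \right)} = - 5 \left(-10\right)^{4} \cdot 20 \left(-5 + \frac{2}{3} \left(-3\right)\right) = \left(-5\right) 10000 \cdot 20 \left(-5 - 2\right) = \left(-50000\right) 20 \left(-7\right) = \left(-1000000\right) \left(-7\right) = 7000000$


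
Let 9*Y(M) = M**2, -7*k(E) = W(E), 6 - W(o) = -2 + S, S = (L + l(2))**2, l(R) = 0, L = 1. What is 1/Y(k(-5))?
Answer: 9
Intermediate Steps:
S = 1 (S = (1 + 0)**2 = 1**2 = 1)
W(o) = 7 (W(o) = 6 - (-2 + 1) = 6 - 1*(-1) = 6 + 1 = 7)
k(E) = -1 (k(E) = -1/7*7 = -1)
Y(M) = M**2/9
1/Y(k(-5)) = 1/((1/9)*(-1)**2) = 1/((1/9)*1) = 1/(1/9) = 9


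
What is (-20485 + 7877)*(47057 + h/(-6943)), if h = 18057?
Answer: -4119017133952/6943 ≈ -5.9326e+8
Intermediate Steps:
(-20485 + 7877)*(47057 + h/(-6943)) = (-20485 + 7877)*(47057 + 18057/(-6943)) = -12608*(47057 + 18057*(-1/6943)) = -12608*(47057 - 18057/6943) = -12608*326698694/6943 = -4119017133952/6943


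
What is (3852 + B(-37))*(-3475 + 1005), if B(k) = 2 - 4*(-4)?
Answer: -9558900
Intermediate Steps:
B(k) = 18 (B(k) = 2 + 16 = 18)
(3852 + B(-37))*(-3475 + 1005) = (3852 + 18)*(-3475 + 1005) = 3870*(-2470) = -9558900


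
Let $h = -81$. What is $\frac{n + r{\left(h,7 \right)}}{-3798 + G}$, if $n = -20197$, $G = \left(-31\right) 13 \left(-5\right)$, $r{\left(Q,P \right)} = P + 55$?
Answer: $\frac{20135}{1783} \approx 11.293$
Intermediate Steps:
$r{\left(Q,P \right)} = 55 + P$
$G = 2015$ ($G = \left(-403\right) \left(-5\right) = 2015$)
$\frac{n + r{\left(h,7 \right)}}{-3798 + G} = \frac{-20197 + \left(55 + 7\right)}{-3798 + 2015} = \frac{-20197 + 62}{-1783} = \left(-20135\right) \left(- \frac{1}{1783}\right) = \frac{20135}{1783}$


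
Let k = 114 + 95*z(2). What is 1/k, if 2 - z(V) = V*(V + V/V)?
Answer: -1/266 ≈ -0.0037594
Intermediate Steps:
z(V) = 2 - V*(1 + V) (z(V) = 2 - V*(V + V/V) = 2 - V*(V + 1) = 2 - V*(1 + V))
k = -266 (k = 114 + 95*(2 - 1*2 - 1*2**2) = 114 + 95*(2 - 2 - 1*4) = 114 + 95*(2 - 2 - 4) = 114 + 95*(-4) = 114 - 380 = -266)
1/k = 1/(-266) = -1/266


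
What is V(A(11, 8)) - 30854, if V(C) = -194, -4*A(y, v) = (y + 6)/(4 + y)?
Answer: -31048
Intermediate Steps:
A(y, v) = -(6 + y)/(4*(4 + y)) (A(y, v) = -(y + 6)/(4*(4 + y)) = -(6 + y)/(4*(4 + y)))
V(A(11, 8)) - 30854 = -194 - 30854 = -31048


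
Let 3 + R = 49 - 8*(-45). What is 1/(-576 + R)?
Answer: -1/170 ≈ -0.0058824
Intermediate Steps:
R = 406 (R = -3 + (49 - 8*(-45)) = -3 + (49 + 360) = -3 + 409 = 406)
1/(-576 + R) = 1/(-576 + 406) = 1/(-170) = -1/170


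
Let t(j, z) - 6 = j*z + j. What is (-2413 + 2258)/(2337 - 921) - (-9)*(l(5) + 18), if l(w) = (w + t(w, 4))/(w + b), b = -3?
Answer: 458629/1416 ≈ 323.89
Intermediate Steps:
t(j, z) = 6 + j + j*z (t(j, z) = 6 + (j*z + j) = 6 + (j + j*z) = 6 + j + j*z)
l(w) = (6 + 6*w)/(-3 + w) (l(w) = (w + (6 + w + w*4))/(w - 3) = (w + (6 + w + 4*w))/(-3 + w) = (w + (6 + 5*w))/(-3 + w) = (6 + 6*w)/(-3 + w))
(-2413 + 2258)/(2337 - 921) - (-9)*(l(5) + 18) = (-2413 + 2258)/(2337 - 921) - (-9)*(6*(1 + 5)/(-3 + 5) + 18) = -155/1416 - (-9)*(6*6/2 + 18) = -155*1/1416 - (-9)*(6*(1/2)*6 + 18) = -155/1416 - (-9)*(18 + 18) = -155/1416 - (-9)*36 = -155/1416 - 1*(-324) = -155/1416 + 324 = 458629/1416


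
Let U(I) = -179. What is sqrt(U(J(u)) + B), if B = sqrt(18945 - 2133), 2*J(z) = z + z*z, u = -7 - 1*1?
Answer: sqrt(-179 + 6*sqrt(467)) ≈ 7.0242*I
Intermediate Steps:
u = -8 (u = -7 - 1 = -8)
J(z) = z/2 + z**2/2 (J(z) = (z + z*z)/2 = (z + z**2)/2 = z/2 + z**2/2)
B = 6*sqrt(467) (B = sqrt(16812) = 6*sqrt(467) ≈ 129.66)
sqrt(U(J(u)) + B) = sqrt(-179 + 6*sqrt(467))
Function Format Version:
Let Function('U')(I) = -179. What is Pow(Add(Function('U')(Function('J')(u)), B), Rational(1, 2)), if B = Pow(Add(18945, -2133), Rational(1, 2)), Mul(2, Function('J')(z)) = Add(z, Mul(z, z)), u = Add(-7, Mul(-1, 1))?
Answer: Pow(Add(-179, Mul(6, Pow(467, Rational(1, 2)))), Rational(1, 2)) ≈ Mul(7.0242, I)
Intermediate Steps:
u = -8 (u = Add(-7, -1) = -8)
Function('J')(z) = Add(Mul(Rational(1, 2), z), Mul(Rational(1, 2), Pow(z, 2))) (Function('J')(z) = Mul(Rational(1, 2), Add(z, Mul(z, z))) = Mul(Rational(1, 2), Add(z, Pow(z, 2))) = Add(Mul(Rational(1, 2), z), Mul(Rational(1, 2), Pow(z, 2))))
B = Mul(6, Pow(467, Rational(1, 2))) (B = Pow(16812, Rational(1, 2)) = Mul(6, Pow(467, Rational(1, 2))) ≈ 129.66)
Pow(Add(Function('U')(Function('J')(u)), B), Rational(1, 2)) = Pow(Add(-179, Mul(6, Pow(467, Rational(1, 2)))), Rational(1, 2))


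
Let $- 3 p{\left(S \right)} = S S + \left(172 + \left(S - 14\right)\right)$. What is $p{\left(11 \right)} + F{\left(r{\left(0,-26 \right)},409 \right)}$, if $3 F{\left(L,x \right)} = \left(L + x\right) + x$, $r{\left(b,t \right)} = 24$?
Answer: $184$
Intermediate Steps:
$p{\left(S \right)} = - \frac{158}{3} - \frac{S}{3} - \frac{S^{2}}{3}$ ($p{\left(S \right)} = - \frac{S S + \left(172 + \left(S - 14\right)\right)}{3} = - \frac{S^{2} + \left(172 + \left(-14 + S\right)\right)}{3} = - \frac{S^{2} + \left(158 + S\right)}{3} = - \frac{158 + S + S^{2}}{3} = - \frac{158}{3} - \frac{S}{3} - \frac{S^{2}}{3}$)
$F{\left(L,x \right)} = \frac{L}{3} + \frac{2 x}{3}$ ($F{\left(L,x \right)} = \frac{\left(L + x\right) + x}{3} = \frac{L + 2 x}{3} = \frac{L}{3} + \frac{2 x}{3}$)
$p{\left(11 \right)} + F{\left(r{\left(0,-26 \right)},409 \right)} = \left(- \frac{158}{3} - \frac{11}{3} - \frac{11^{2}}{3}\right) + \left(\frac{1}{3} \cdot 24 + \frac{2}{3} \cdot 409\right) = \left(- \frac{158}{3} - \frac{11}{3} - \frac{121}{3}\right) + \left(8 + \frac{818}{3}\right) = \left(- \frac{158}{3} - \frac{11}{3} - \frac{121}{3}\right) + \frac{842}{3} = - \frac{290}{3} + \frac{842}{3} = 184$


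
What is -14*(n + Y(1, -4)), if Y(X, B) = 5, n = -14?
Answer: 126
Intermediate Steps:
-14*(n + Y(1, -4)) = -14*(-14 + 5) = -14*(-9) = 126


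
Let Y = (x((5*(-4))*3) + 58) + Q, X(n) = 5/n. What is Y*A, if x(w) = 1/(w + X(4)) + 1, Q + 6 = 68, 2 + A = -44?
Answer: -1307826/235 ≈ -5565.2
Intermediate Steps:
A = -46 (A = -2 - 44 = -46)
Q = 62 (Q = -6 + 68 = 62)
x(w) = 1 + 1/(5/4 + w) (x(w) = 1/(w + 5/4) + 1 = 1/(5/4 + w) + 1 = 1 + 1/(5/4 + w))
Y = 28431/235 (Y = ((9 + 4*((5*(-4))*3))/(5 + 4*((5*(-4))*3)) + 58) + 62 = ((9 + 4*(-20*3))/(5 + 4*(-20*3)) + 58) + 62 = ((9 + 4*(-60))/(5 + 4*(-60)) + 58) + 62 = ((9 - 240)/(5 - 240) + 58) + 62 = (-231/(-235) + 58) + 62 = (-1/235*(-231) + 58) + 62 = (231/235 + 58) + 62 = 13861/235 + 62 = 28431/235 ≈ 120.98)
Y*A = (28431/235)*(-46) = -1307826/235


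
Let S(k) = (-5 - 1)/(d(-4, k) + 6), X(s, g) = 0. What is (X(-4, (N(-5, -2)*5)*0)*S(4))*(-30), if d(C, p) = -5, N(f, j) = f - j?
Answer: 0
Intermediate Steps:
S(k) = -6 (S(k) = (-5 - 1)/(-5 + 6) = -6/1 = -6*1 = -6)
(X(-4, (N(-5, -2)*5)*0)*S(4))*(-30) = (0*(-6))*(-30) = 0*(-30) = 0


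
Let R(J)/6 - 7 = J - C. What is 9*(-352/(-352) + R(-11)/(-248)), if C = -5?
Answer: 1089/124 ≈ 8.7823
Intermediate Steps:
R(J) = 72 + 6*J (R(J) = 42 + 6*(J - 1*(-5)) = 42 + 6*(J + 5) = 42 + 6*(5 + J) = 42 + (30 + 6*J) = 72 + 6*J)
9*(-352/(-352) + R(-11)/(-248)) = 9*(-352/(-352) + (72 + 6*(-11))/(-248)) = 9*(-352*(-1/352) + (72 - 66)*(-1/248)) = 9*(1 + 6*(-1/248)) = 9*(1 - 3/124) = 9*(121/124) = 1089/124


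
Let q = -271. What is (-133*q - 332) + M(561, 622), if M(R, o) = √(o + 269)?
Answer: 35711 + 9*√11 ≈ 35741.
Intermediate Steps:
M(R, o) = √(269 + o)
(-133*q - 332) + M(561, 622) = (-133*(-271) - 332) + √(269 + 622) = (36043 - 332) + √891 = 35711 + 9*√11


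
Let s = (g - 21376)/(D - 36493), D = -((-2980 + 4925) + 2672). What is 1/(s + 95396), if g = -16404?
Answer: 4111/392176734 ≈ 1.0483e-5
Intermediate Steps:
D = -4617 (D = -(1945 + 2672) = -1*4617 = -4617)
s = 3778/4111 (s = (-16404 - 21376)/(-4617 - 36493) = -37780/(-41110) = -37780*(-1/41110) = 3778/4111 ≈ 0.91900)
1/(s + 95396) = 1/(3778/4111 + 95396) = 1/(392176734/4111) = 4111/392176734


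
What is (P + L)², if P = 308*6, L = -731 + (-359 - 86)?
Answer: 451584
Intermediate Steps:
L = -1176 (L = -731 - 445 = -1176)
P = 1848
(P + L)² = (1848 - 1176)² = 672² = 451584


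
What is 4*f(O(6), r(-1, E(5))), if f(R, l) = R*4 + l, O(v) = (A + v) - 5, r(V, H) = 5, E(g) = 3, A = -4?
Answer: -28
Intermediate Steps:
O(v) = -9 + v (O(v) = (-4 + v) - 5 = -9 + v)
f(R, l) = l + 4*R (f(R, l) = 4*R + l = l + 4*R)
4*f(O(6), r(-1, E(5))) = 4*(5 + 4*(-9 + 6)) = 4*(5 + 4*(-3)) = 4*(5 - 12) = 4*(-7) = -28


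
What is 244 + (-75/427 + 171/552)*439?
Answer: 23797213/78568 ≈ 302.89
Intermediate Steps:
244 + (-75/427 + 171/552)*439 = 244 + (-75*1/427 + 171*(1/552))*439 = 244 + (-75/427 + 57/184)*439 = 244 + (10539/78568)*439 = 244 + 4626621/78568 = 23797213/78568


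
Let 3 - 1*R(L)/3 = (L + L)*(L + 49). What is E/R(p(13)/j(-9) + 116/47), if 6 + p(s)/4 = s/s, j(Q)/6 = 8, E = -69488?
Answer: 3683975808/32836357 ≈ 112.19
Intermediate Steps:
j(Q) = 48 (j(Q) = 6*8 = 48)
p(s) = -20 (p(s) = -24 + 4*(s/s) = -24 + 4*1 = -24 + 4 = -20)
R(L) = 9 - 6*L*(49 + L) (R(L) = 9 - 3*(L + L)*(L + 49) = 9 - 3*2*L*(49 + L) = 9 - 6*L*(49 + L))
E/R(p(13)/j(-9) + 116/47) = -69488/(9 - 294*(-20/48 + 116/47) - 6*(-20/48 + 116/47)²) = -69488/(9 - 294*(-20*1/48 + 116*(1/47)) - 6*(-20*1/48 + 116*(1/47))²) = -69488/(9 - 294*(-5/12 + 116/47) - 6*(-5/12 + 116/47)²) = -69488/(9 - 294*1157/564 - 6*(1157/564)²) = -69488/(9 - 56693/94 - 6*1338649/318096) = -69488/(9 - 56693/94 - 1338649/53016) = -69488/(-32836357/53016) = -69488*(-53016/32836357) = 3683975808/32836357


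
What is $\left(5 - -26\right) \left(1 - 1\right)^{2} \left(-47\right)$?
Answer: $0$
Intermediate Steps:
$\left(5 - -26\right) \left(1 - 1\right)^{2} \left(-47\right) = \left(5 + 26\right) 0^{2} \left(-47\right) = 31 \cdot 0 \left(-47\right) = 0 \left(-47\right) = 0$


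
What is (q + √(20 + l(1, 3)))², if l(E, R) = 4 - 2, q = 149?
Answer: (149 + √22)² ≈ 23621.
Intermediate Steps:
l(E, R) = 2
(q + √(20 + l(1, 3)))² = (149 + √(20 + 2))² = (149 + √22)²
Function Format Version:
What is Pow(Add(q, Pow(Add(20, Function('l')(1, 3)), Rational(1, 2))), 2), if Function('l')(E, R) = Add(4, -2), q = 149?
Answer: Pow(Add(149, Pow(22, Rational(1, 2))), 2) ≈ 23621.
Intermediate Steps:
Function('l')(E, R) = 2
Pow(Add(q, Pow(Add(20, Function('l')(1, 3)), Rational(1, 2))), 2) = Pow(Add(149, Pow(Add(20, 2), Rational(1, 2))), 2) = Pow(Add(149, Pow(22, Rational(1, 2))), 2)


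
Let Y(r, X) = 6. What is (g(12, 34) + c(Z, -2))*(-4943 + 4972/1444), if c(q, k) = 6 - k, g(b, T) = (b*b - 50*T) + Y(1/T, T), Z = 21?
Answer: 2749663560/361 ≈ 7.6168e+6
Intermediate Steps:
g(b, T) = 6 + b² - 50*T (g(b, T) = (b*b - 50*T) + 6 = (b² - 50*T) + 6 = 6 + b² - 50*T)
(g(12, 34) + c(Z, -2))*(-4943 + 4972/1444) = ((6 + 12² - 50*34) + (6 - 1*(-2)))*(-4943 + 4972/1444) = ((6 + 144 - 1700) + (6 + 2))*(-4943 + 4972*(1/1444)) = (-1550 + 8)*(-4943 + 1243/361) = -1542*(-1783180/361) = 2749663560/361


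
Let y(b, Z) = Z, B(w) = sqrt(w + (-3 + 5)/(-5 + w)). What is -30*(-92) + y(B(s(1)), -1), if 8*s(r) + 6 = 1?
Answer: 2759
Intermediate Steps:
s(r) = -5/8 (s(r) = -3/4 + (1/8)*1 = -3/4 + 1/8 = -5/8)
B(w) = sqrt(w + 2/(-5 + w))
-30*(-92) + y(B(s(1)), -1) = -30*(-92) - 1 = 2760 - 1 = 2759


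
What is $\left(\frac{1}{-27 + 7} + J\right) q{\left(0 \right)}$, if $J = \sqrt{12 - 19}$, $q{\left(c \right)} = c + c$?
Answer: $0$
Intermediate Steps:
$q{\left(c \right)} = 2 c$
$J = i \sqrt{7}$ ($J = \sqrt{-7} = i \sqrt{7} \approx 2.6458 i$)
$\left(\frac{1}{-27 + 7} + J\right) q{\left(0 \right)} = \left(\frac{1}{-27 + 7} + i \sqrt{7}\right) 2 \cdot 0 = \left(\frac{1}{-20} + i \sqrt{7}\right) 0 = \left(- \frac{1}{20} + i \sqrt{7}\right) 0 = 0$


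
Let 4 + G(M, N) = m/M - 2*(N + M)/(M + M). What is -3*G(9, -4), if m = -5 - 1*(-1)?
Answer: 15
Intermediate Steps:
m = -4 (m = -5 + 1 = -4)
G(M, N) = -4 - 4/M - (M + N)/M (G(M, N) = -4 + (-4/M - 2*(N + M)/(M + M)) = -4 + (-4/M - 2*(M + N)/(2*M)) = -4 + (-4/M - (M + N)/M) = -4 - 4/M - (M + N)/M)
-3*G(9, -4) = -3*(-4 - 1*(-4) - 5*9)/9 = -(-4 + 4 - 45)/3 = -(-45)/3 = -3*(-5) = 15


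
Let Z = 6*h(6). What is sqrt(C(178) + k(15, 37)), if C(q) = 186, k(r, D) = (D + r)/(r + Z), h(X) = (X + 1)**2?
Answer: 7*sqrt(362766)/309 ≈ 13.644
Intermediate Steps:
h(X) = (1 + X)**2
Z = 294 (Z = 6*(1 + 6)**2 = 6*7**2 = 6*49 = 294)
k(r, D) = (D + r)/(294 + r) (k(r, D) = (D + r)/(r + 294) = (D + r)/(294 + r))
sqrt(C(178) + k(15, 37)) = sqrt(186 + (37 + 15)/(294 + 15)) = sqrt(186 + 52/309) = sqrt(57526/309) = 7*sqrt(362766)/309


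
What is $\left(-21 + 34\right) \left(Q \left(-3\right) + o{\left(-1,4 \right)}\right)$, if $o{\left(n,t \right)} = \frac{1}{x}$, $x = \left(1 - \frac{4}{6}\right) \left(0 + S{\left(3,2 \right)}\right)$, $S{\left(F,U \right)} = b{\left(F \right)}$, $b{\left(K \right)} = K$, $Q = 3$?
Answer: $-104$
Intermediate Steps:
$S{\left(F,U \right)} = F$
$x = 1$ ($x = \left(1 - \frac{4}{6}\right) \left(0 + 3\right) = \left(1 - \frac{2}{3}\right) 3 = \frac{1}{3} \cdot 3 = 1$)
$o{\left(n,t \right)} = 1$ ($o{\left(n,t \right)} = 1^{-1} = 1$)
$\left(-21 + 34\right) \left(Q \left(-3\right) + o{\left(-1,4 \right)}\right) = \left(-21 + 34\right) \left(3 \left(-3\right) + 1\right) = 13 \left(-9 + 1\right) = 13 \left(-8\right) = -104$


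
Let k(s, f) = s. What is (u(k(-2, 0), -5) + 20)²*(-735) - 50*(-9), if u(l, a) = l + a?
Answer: -123765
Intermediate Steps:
u(l, a) = a + l
(u(k(-2, 0), -5) + 20)²*(-735) - 50*(-9) = ((-5 - 2) + 20)²*(-735) - 50*(-9) = (-7 + 20)²*(-735) + 450 = 13²*(-735) + 450 = 169*(-735) + 450 = -124215 + 450 = -123765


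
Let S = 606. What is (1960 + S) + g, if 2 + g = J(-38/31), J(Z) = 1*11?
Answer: 2575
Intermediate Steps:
J(Z) = 11
g = 9 (g = -2 + 11 = 9)
(1960 + S) + g = (1960 + 606) + 9 = 2566 + 9 = 2575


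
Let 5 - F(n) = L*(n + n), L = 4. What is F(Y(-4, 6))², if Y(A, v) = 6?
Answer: 1849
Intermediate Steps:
F(n) = 5 - 8*n (F(n) = 5 - 4*(n + n) = 5 - 4*2*n = 5 - 8*n)
F(Y(-4, 6))² = (5 - 8*6)² = (5 - 48)² = (-43)² = 1849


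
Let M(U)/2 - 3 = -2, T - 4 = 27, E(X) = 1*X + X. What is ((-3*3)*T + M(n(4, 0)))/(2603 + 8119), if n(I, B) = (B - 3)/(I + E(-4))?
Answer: -277/10722 ≈ -0.025835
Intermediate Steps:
E(X) = 2*X (E(X) = X + X = 2*X)
T = 31 (T = 4 + 27 = 31)
n(I, B) = (-3 + B)/(-8 + I) (n(I, B) = (B - 3)/(I + 2*(-4)) = (-3 + B)/(I - 8) = (-3 + B)/(-8 + I))
M(U) = 2 (M(U) = 6 + 2*(-2) = 6 - 4 = 2)
((-3*3)*T + M(n(4, 0)))/(2603 + 8119) = (-3*3*31 + 2)/(2603 + 8119) = (-9*31 + 2)/10722 = (-279 + 2)*(1/10722) = -277*1/10722 = -277/10722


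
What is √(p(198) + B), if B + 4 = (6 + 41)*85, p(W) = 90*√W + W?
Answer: √(4189 + 270*√22) ≈ 73.861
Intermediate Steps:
p(W) = W + 90*√W
B = 3991 (B = -4 + (6 + 41)*85 = -4 + 47*85 = -4 + 3995 = 3991)
√(p(198) + B) = √((198 + 90*√198) + 3991) = √((198 + 90*(3*√22)) + 3991) = √((198 + 270*√22) + 3991) = √(4189 + 270*√22)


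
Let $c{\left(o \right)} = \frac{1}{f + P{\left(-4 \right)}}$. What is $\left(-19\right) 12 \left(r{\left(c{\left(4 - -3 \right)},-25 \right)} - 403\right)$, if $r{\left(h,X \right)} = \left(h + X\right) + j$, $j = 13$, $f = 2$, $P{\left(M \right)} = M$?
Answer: $94734$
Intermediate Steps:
$c{\left(o \right)} = - \frac{1}{2}$ ($c{\left(o \right)} = \frac{1}{2 - 4} = \frac{1}{-2} = - \frac{1}{2}$)
$r{\left(h,X \right)} = 13 + X + h$ ($r{\left(h,X \right)} = \left(h + X\right) + 13 = \left(X + h\right) + 13 = 13 + X + h$)
$\left(-19\right) 12 \left(r{\left(c{\left(4 - -3 \right)},-25 \right)} - 403\right) = \left(-19\right) 12 \left(\left(13 - 25 - \frac{1}{2}\right) - 403\right) = - 228 \left(- \frac{25}{2} - 403\right) = \left(-228\right) \left(- \frac{831}{2}\right) = 94734$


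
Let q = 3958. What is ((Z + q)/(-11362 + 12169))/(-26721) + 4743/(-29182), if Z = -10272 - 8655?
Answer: -101840500963/629276183154 ≈ -0.16184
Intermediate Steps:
Z = -18927
((Z + q)/(-11362 + 12169))/(-26721) + 4743/(-29182) = ((-18927 + 3958)/(-11362 + 12169))/(-26721) + 4743/(-29182) = -14969/807*(-1/26721) + 4743*(-1/29182) = -14969*1/807*(-1/26721) - 4743/29182 = -14969/807*(-1/26721) - 4743/29182 = 14969/21563847 - 4743/29182 = -101840500963/629276183154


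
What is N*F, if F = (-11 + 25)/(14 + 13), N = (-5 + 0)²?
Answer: 350/27 ≈ 12.963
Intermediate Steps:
N = 25 (N = (-5)² = 25)
F = 14/27 ≈ 0.51852
N*F = 25*(14/27) = 350/27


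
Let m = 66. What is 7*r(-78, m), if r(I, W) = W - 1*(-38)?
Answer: 728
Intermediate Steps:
r(I, W) = 38 + W (r(I, W) = W + 38 = 38 + W)
7*r(-78, m) = 7*(38 + 66) = 7*104 = 728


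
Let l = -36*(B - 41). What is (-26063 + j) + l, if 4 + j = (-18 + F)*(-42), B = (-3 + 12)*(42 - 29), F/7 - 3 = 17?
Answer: -33927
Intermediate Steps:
F = 140 (F = 21 + 7*17 = 21 + 119 = 140)
B = 117 (B = 9*13 = 117)
l = -2736 (l = -36*(117 - 41) = -36*76 = -2736)
j = -5128 (j = -4 + (-18 + 140)*(-42) = -4 + 122*(-42) = -4 - 5124 = -5128)
(-26063 + j) + l = (-26063 - 5128) - 2736 = -31191 - 2736 = -33927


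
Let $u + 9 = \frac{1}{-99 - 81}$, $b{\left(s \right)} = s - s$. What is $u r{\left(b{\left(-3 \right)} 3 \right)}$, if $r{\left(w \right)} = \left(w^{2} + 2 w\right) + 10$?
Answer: $- \frac{1621}{18} \approx -90.056$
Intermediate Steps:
$b{\left(s \right)} = 0$
$u = - \frac{1621}{180}$ ($u = -9 + \frac{1}{-99 - 81} = -9 + \frac{1}{-180} = -9 - \frac{1}{180} = - \frac{1621}{180} \approx -9.0056$)
$r{\left(w \right)} = 10 + w^{2} + 2 w$
$u r{\left(b{\left(-3 \right)} 3 \right)} = - \frac{1621 \left(10 + \left(0 \cdot 3\right)^{2} + 2 \cdot 0 \cdot 3\right)}{180} = - \frac{1621 \left(10 + 0^{2} + 2 \cdot 0\right)}{180} = - \frac{1621 \left(10 + 0 + 0\right)}{180} = \left(- \frac{1621}{180}\right) 10 = - \frac{1621}{18}$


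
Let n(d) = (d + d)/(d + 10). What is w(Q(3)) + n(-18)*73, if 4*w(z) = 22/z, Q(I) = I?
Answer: 991/3 ≈ 330.33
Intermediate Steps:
n(d) = 2*d/(10 + d) (n(d) = (2*d)/(10 + d) = 2*d/(10 + d))
w(z) = 11/(2*z) (w(z) = (22/z)/4 = 11/(2*z))
w(Q(3)) + n(-18)*73 = (11/2)/3 + (2*(-18)/(10 - 18))*73 = (11/2)*(⅓) + (2*(-18)/(-8))*73 = 11/6 + (2*(-18)*(-⅛))*73 = 11/6 + (9/2)*73 = 11/6 + 657/2 = 991/3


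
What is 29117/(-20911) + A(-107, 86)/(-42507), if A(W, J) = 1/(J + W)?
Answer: -2362834708/1696921947 ≈ -1.3924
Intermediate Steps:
29117/(-20911) + A(-107, 86)/(-42507) = 29117/(-20911) + 1/((86 - 107)*(-42507)) = 29117*(-1/20911) - 1/42507/(-21) = -2647/1901 - 1/21*(-1/42507) = -2647/1901 + 1/892647 = -2362834708/1696921947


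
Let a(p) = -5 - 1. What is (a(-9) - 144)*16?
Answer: -2400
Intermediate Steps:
a(p) = -6
(a(-9) - 144)*16 = (-6 - 144)*16 = -150*16 = -2400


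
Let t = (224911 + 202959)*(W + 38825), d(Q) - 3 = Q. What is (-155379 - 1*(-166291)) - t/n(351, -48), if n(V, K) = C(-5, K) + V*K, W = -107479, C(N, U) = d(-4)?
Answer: -29191130692/16849 ≈ -1.7325e+6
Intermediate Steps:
d(Q) = 3 + Q
C(N, U) = -1 (C(N, U) = 3 - 4 = -1)
n(V, K) = -1 + K*V (n(V, K) = -1 + V*K = -1 + K*V)
t = -29374986980 (t = (224911 + 202959)*(-107479 + 38825) = 427870*(-68654) = -29374986980)
(-155379 - 1*(-166291)) - t/n(351, -48) = (-155379 - 1*(-166291)) - (-29374986980)/(-1 - 48*351) = (-155379 + 166291) - (-29374986980)/(-1 - 16848) = 10912 - (-29374986980)/(-16849) = 10912 - (-29374986980)*(-1)/16849 = 10912 - 1*29374986980/16849 = 10912 - 29374986980/16849 = -29191130692/16849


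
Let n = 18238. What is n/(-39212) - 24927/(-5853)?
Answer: 145115085/38251306 ≈ 3.7937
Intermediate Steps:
n/(-39212) - 24927/(-5853) = 18238/(-39212) - 24927/(-5853) = 18238*(-1/39212) - 24927*(-1/5853) = -9119/19606 + 8309/1951 = 145115085/38251306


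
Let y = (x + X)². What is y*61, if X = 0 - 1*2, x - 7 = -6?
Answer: 61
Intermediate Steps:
x = 1 (x = 7 - 6 = 1)
X = -2 (X = 0 - 2 = -2)
y = 1 (y = (1 - 2)² = (-1)² = 1)
y*61 = 1*61 = 61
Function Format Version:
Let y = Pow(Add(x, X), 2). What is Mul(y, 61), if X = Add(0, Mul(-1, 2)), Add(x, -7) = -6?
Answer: 61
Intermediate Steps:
x = 1 (x = Add(7, -6) = 1)
X = -2 (X = Add(0, -2) = -2)
y = 1 (y = Pow(Add(1, -2), 2) = Pow(-1, 2) = 1)
Mul(y, 61) = Mul(1, 61) = 61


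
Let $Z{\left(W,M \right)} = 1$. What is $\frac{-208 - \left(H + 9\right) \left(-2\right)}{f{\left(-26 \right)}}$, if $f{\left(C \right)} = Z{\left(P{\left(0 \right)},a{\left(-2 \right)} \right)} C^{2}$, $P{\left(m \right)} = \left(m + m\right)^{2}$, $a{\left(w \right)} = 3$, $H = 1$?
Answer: $- \frac{47}{169} \approx -0.27811$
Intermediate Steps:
$P{\left(m \right)} = 4 m^{2}$ ($P{\left(m \right)} = \left(2 m\right)^{2} = 4 m^{2}$)
$f{\left(C \right)} = C^{2}$ ($f{\left(C \right)} = 1 C^{2} = C^{2}$)
$\frac{-208 - \left(H + 9\right) \left(-2\right)}{f{\left(-26 \right)}} = \frac{-208 - \left(1 + 9\right) \left(-2\right)}{\left(-26\right)^{2}} = \frac{-208 - 10 \left(-2\right)}{676} = \left(-208 - -20\right) \frac{1}{676} = \left(-208 + 20\right) \frac{1}{676} = \left(-188\right) \frac{1}{676} = - \frac{47}{169}$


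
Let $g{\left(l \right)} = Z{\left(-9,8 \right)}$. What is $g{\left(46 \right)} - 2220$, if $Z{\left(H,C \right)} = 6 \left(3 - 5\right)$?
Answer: $-2232$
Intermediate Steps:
$Z{\left(H,C \right)} = -12$ ($Z{\left(H,C \right)} = 6 \left(-2\right) = -12$)
$g{\left(l \right)} = -12$
$g{\left(46 \right)} - 2220 = -12 - 2220 = -2232$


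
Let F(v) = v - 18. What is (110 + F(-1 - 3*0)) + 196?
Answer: 287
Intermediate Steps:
F(v) = -18 + v
(110 + F(-1 - 3*0)) + 196 = (110 + (-18 + (-1 - 3*0))) + 196 = (110 + (-18 + (-1 + 0))) + 196 = (110 + (-18 - 1)) + 196 = (110 - 19) + 196 = 91 + 196 = 287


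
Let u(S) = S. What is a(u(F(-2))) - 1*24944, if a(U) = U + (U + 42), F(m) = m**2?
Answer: -24894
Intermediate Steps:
a(U) = 42 + 2*U (a(U) = U + (42 + U) = 42 + 2*U)
a(u(F(-2))) - 1*24944 = (42 + 2*(-2)**2) - 1*24944 = (42 + 2*4) - 24944 = (42 + 8) - 24944 = 50 - 24944 = -24894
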